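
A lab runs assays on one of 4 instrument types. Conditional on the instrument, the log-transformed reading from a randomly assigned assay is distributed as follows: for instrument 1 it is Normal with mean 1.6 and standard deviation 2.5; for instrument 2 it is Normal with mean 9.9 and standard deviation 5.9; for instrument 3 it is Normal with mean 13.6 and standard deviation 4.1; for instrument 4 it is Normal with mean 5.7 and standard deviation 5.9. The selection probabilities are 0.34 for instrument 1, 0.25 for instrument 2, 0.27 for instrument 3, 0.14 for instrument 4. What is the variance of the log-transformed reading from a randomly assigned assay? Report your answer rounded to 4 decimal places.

Per component, 1: μ=1.6, E[X²]=8.81; 2: μ=9.9, E[X²]=132.82; 3: μ=13.6, E[X²]=201.77; 4: μ=5.7, E[X²]=67.3.
E[X] = 0.34·1.6 + 0.25·9.9 + 0.27·13.6 + 0.14·5.7 = 7.489.
E[X²] = 0.34·8.81 + 0.25·132.82 + 0.27·201.77 + 0.14·67.3 = 100.1.
Var(X) = E[X²] − (E[X])² = 100.1 − 56.0851 = 44.0152.

44.0152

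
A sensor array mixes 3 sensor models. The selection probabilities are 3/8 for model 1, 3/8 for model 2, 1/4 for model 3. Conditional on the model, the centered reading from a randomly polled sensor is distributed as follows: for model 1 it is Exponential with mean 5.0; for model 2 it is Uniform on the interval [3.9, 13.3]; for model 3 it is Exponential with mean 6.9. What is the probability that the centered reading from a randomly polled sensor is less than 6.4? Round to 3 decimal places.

Conditional on each model, P(X < 6.4): 1: 0.721963; 2: 0.265957; 3: 0.604473.
By total probability, P(X < 6.4) = 0.375·0.721963 + 0.375·0.265957 + 0.25·0.604473 = 0.521588.

0.522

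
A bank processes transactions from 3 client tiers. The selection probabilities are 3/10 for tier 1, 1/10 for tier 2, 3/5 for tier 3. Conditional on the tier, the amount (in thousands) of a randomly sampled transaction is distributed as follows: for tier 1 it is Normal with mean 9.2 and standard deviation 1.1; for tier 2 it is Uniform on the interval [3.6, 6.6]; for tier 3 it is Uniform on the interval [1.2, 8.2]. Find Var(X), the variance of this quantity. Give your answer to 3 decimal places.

Per component, 1: μ=9.2, E[X²]=85.85; 2: μ=5.1, E[X²]=26.76; 3: μ=4.7, E[X²]=26.1733.
E[X] = 0.3·9.2 + 0.1·5.1 + 0.6·4.7 = 6.09.
E[X²] = 0.3·85.85 + 0.1·26.76 + 0.6·26.1733 = 44.135.
Var(X) = E[X²] − (E[X])² = 44.135 − 37.0881 = 7.0469.

7.047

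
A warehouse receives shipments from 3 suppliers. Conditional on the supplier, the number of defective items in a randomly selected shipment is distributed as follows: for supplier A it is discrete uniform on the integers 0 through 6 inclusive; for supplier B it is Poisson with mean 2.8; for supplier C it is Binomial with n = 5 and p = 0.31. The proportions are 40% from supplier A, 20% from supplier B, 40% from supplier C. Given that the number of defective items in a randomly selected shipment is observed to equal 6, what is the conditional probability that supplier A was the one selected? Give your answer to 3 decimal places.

Likelihoods P(X=6 | ·): A: 0.142857; B: 0.0406997; C: 0.
Posterior ∝ prior × likelihood. Numerator for A: 0.4·0.142857 = 0.0571429.
Normalizing constant: 0.4·0.142857 + 0.2·0.0406997 + 0.4·0 = 0.0652828.
P(A | observation) = 0.0571429 / 0.0652828 = 0.875313.

0.875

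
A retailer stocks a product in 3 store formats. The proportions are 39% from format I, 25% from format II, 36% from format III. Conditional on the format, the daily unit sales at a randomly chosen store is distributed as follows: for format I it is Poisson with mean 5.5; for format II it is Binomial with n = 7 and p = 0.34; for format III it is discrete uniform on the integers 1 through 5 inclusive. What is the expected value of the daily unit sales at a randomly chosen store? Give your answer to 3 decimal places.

3.820

Component means — I: 5.5; II: 2.38; III: 3.
E[X] = 0.39·5.5 + 0.25·2.38 + 0.36·3 = 3.82.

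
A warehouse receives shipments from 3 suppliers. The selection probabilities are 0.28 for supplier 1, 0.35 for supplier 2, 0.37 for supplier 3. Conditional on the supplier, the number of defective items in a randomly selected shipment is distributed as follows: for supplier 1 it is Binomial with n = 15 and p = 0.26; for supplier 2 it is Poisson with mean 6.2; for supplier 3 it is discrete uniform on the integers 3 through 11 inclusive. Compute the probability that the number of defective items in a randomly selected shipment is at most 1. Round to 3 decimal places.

0.024

Conditional on each supplier, P(X ≤ 1): 1: 0.0685113; 2: 0.0146119; 3: 0.
By total probability, P(X ≤ 1) = 0.28·0.0685113 + 0.35·0.0146119 + 0.37·0 = 0.0242973.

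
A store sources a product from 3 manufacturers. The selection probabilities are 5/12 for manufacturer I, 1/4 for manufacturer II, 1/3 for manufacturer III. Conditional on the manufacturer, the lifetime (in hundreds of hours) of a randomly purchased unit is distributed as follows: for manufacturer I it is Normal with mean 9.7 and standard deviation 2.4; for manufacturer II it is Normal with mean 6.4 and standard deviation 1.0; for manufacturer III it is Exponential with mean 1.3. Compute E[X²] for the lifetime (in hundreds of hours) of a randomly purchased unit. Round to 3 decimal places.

For each component E[X²] = Var + (mean)², giving I: 99.85; II: 41.96; III: 3.38.
Overall E[X²] = 0.416667·99.85 + 0.25·41.96 + 0.333333·3.38 = 53.2208.

53.221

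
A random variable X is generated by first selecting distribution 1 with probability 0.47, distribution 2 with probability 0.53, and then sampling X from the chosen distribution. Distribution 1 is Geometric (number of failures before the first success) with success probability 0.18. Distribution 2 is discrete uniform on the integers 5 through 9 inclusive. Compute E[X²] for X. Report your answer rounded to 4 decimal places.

48.6790

For each component E[X²] = Var + (mean)², giving 1: 46.0617; 2: 51.
Overall E[X²] = 0.47·46.0617 + 0.53·51 = 48.679.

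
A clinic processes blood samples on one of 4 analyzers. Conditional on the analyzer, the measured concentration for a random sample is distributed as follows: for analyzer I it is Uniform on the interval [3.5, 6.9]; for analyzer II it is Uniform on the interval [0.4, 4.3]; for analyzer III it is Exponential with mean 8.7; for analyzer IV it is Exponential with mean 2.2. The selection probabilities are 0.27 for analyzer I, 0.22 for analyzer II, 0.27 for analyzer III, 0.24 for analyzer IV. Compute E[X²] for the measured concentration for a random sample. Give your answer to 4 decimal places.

For each component E[X²] = Var + (mean)², giving I: 28.0033; II: 6.79; III: 151.38; IV: 9.68.
Overall E[X²] = 0.27·28.0033 + 0.22·6.79 + 0.27·151.38 + 0.24·9.68 = 52.2505.

52.2505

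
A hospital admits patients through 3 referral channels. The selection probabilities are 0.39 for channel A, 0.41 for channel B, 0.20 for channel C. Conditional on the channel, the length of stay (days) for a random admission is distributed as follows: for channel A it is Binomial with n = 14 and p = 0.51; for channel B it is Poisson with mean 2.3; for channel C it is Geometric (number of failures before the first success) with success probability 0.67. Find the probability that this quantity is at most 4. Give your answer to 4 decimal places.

0.6054

Conditional on each channel, P(X ≤ 4): A: 0.0781644; B: 0.916249; C: 0.996086.
By total probability, P(X ≤ 4) = 0.39·0.0781644 + 0.41·0.916249 + 0.2·0.996086 = 0.605364.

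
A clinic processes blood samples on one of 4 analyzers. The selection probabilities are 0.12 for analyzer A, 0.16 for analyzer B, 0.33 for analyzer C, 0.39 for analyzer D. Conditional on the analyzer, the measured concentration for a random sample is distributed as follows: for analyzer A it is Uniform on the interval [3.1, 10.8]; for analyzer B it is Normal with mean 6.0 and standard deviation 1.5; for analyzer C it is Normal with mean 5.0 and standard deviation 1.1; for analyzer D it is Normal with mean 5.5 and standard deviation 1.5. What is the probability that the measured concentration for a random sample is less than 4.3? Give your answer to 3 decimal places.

0.208

Conditional on each analyzer, P(X < 4.3): A: 0.155844; B: 0.128537; C: 0.26227; D: 0.211855.
By total probability, P(X < 4.3) = 0.12·0.155844 + 0.16·0.128537 + 0.33·0.26227 + 0.39·0.211855 = 0.20844.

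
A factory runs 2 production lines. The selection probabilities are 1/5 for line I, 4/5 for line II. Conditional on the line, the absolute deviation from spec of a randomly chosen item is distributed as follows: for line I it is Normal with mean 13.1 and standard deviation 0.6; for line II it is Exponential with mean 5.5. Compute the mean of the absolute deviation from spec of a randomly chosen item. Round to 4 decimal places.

7.0200

Component means — I: 13.1; II: 5.5.
E[X] = 0.2·13.1 + 0.8·5.5 = 7.02.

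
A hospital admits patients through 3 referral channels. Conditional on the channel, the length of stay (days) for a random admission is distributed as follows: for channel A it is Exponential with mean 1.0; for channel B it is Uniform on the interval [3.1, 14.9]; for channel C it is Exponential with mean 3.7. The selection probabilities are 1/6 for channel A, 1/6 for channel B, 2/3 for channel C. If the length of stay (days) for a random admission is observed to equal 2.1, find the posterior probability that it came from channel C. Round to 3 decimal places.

Likelihoods f(2.1 | ·): A: 0.122456; B: 0; C: 0.153217.
Posterior ∝ prior × likelihood. Numerator for C: 0.666667·0.153217 = 0.102145.
Normalizing constant: 0.166667·0.122456 + 0.166667·0 + 0.666667·0.153217 = 0.122554.
P(C | observation) = 0.102145 / 0.122554 = 0.833466.

0.833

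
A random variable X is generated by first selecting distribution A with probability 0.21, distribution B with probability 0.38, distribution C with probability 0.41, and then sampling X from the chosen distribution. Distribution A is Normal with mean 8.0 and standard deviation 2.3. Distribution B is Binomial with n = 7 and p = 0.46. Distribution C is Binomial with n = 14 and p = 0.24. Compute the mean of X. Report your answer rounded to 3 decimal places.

Component means — A: 8; B: 3.22; C: 3.36.
E[X] = 0.21·8 + 0.38·3.22 + 0.41·3.36 = 4.2812.

4.281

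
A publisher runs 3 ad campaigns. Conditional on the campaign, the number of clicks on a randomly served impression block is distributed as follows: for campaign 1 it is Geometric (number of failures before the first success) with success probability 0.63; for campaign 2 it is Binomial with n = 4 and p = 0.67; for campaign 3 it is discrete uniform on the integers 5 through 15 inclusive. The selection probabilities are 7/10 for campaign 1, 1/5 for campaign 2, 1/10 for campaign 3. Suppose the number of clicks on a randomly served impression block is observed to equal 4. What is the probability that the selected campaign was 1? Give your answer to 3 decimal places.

0.170

Likelihoods P(X=4 | ·): 1: 0.0118072; 2: 0.201511; 3: 0.
Posterior ∝ prior × likelihood. Numerator for 1: 0.7·0.0118072 = 0.00826505.
Normalizing constant: 0.7·0.0118072 + 0.2·0.201511 + 0.1·0 = 0.0485673.
P(1 | observation) = 0.00826505 / 0.0485673 = 0.170177.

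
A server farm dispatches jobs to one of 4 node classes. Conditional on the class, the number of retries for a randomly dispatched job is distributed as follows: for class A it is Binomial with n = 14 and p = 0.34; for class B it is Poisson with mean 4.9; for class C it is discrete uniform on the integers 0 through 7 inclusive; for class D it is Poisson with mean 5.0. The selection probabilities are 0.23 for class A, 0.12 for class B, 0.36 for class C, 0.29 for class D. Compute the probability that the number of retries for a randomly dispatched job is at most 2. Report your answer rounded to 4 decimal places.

0.2093

Conditional on each class, P(X ≤ 2): A: 0.0963048; B: 0.133331; C: 0.375; D: 0.124652.
By total probability, P(X ≤ 2) = 0.23·0.0963048 + 0.12·0.133331 + 0.36·0.375 + 0.29·0.124652 = 0.209299.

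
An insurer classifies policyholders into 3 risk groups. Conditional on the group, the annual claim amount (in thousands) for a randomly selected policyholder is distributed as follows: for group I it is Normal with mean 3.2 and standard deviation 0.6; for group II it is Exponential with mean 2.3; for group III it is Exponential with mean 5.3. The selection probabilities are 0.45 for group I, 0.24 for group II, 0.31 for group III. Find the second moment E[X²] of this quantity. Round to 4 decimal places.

24.7250

For each component E[X²] = Var + (mean)², giving I: 10.6; II: 10.58; III: 56.18.
Overall E[X²] = 0.45·10.6 + 0.24·10.58 + 0.31·56.18 = 24.725.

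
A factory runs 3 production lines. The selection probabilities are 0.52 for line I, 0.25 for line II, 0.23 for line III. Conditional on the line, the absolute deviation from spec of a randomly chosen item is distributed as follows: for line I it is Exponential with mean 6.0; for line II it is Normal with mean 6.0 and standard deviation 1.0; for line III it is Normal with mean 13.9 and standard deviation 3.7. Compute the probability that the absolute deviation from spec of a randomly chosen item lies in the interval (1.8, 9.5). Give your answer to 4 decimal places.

0.5552

Conditional on each line, P(1.8 < X < 9.5): I: 0.535529; II: 0.999754; III: 0.116645.
By total probability, P(1.8 < X < 9.5) = 0.52·0.535529 + 0.25·0.999754 + 0.23·0.116645 = 0.555242.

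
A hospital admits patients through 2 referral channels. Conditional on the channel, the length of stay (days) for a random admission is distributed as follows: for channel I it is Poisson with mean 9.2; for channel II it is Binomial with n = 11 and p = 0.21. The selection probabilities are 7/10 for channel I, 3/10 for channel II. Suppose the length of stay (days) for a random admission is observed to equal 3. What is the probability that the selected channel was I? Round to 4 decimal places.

Likelihoods P(X=3 | ·): I: 0.013113; II: 0.231824.
Posterior ∝ prior × likelihood. Numerator for I: 0.7·0.013113 = 0.00917912.
Normalizing constant: 0.7·0.013113 + 0.3·0.231824 = 0.0787263.
P(I | observation) = 0.00917912 / 0.0787263 = 0.116595.

0.1166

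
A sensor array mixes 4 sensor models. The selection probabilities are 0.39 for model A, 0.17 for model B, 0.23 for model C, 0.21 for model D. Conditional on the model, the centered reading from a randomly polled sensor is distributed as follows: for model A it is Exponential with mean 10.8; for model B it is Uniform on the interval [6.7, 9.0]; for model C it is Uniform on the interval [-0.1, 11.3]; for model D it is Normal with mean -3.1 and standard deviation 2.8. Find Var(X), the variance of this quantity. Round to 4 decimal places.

Per component, A: μ=10.8, E[X²]=233.28; B: μ=7.85, E[X²]=62.0633; C: μ=5.6, E[X²]=42.19; D: μ=-3.1, E[X²]=17.45.
E[X] = 0.39·10.8 + 0.17·7.85 + 0.23·5.6 + 0.21·-3.1 = 6.1835.
E[X²] = 0.39·233.28 + 0.17·62.0633 + 0.23·42.19 + 0.21·17.45 = 114.898.
Var(X) = E[X²] − (E[X])² = 114.898 − 38.2357 = 76.6625.

76.6625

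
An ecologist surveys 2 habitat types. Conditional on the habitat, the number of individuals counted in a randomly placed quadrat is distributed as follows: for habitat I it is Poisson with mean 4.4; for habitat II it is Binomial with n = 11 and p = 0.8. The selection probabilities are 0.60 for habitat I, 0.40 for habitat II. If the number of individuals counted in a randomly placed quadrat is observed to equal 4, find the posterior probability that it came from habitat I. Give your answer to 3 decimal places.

Likelihoods P(X=4 | ·): I: 0.191736; II: 0.00173015.
Posterior ∝ prior × likelihood. Numerator for I: 0.6·0.191736 = 0.115042.
Normalizing constant: 0.6·0.191736 + 0.4·0.00173015 = 0.115734.
P(I | observation) = 0.115042 / 0.115734 = 0.99402.

0.994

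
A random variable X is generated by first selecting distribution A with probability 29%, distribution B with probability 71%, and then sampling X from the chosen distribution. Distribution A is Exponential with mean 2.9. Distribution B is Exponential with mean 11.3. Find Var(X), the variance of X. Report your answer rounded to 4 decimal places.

Per component, A: μ=2.9, E[X²]=16.82; B: μ=11.3, E[X²]=255.38.
E[X] = 0.29·2.9 + 0.71·11.3 = 8.864.
E[X²] = 0.29·16.82 + 0.71·255.38 = 186.198.
Var(X) = E[X²] − (E[X])² = 186.198 − 78.5705 = 107.627.

107.6271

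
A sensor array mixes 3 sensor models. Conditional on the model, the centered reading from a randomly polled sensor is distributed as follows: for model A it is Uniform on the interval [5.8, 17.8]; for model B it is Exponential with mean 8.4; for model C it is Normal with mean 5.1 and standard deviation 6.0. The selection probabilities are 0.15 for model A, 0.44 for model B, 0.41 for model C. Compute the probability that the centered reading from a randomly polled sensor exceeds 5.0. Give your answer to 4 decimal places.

Conditional on each model, P(X > 5.0): A: 1; B: 0.551431; C: 0.506649.
By total probability, P(X > 5.0) = 0.15·1 + 0.44·0.551431 + 0.41·0.506649 = 0.600356.

0.6004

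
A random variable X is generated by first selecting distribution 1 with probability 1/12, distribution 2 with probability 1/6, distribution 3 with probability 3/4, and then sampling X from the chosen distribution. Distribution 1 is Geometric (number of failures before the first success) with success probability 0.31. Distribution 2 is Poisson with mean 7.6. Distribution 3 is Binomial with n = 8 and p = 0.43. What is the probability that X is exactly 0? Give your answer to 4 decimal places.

0.0343

Conditional on each component, P(X = 0): 1: 0.31; 2: 0.000500451; 3: 0.0111429.
By total probability, P(X = 0) = 0.0833333·0.31 + 0.166667·0.000500451 + 0.75·0.0111429 = 0.0342739.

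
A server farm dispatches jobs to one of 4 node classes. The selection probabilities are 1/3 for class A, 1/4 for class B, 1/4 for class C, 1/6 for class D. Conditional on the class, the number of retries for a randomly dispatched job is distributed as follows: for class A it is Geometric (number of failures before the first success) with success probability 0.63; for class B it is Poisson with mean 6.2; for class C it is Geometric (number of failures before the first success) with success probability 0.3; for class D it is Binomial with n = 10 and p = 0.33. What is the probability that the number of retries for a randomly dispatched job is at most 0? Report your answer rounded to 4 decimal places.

0.2885

Conditional on each class, P(X ≤ 0): A: 0.63; B: 0.00202943; C: 0.3; D: 0.0182284.
By total probability, P(X ≤ 0) = 0.333333·0.63 + 0.25·0.00202943 + 0.25·0.3 + 0.166667·0.0182284 = 0.288545.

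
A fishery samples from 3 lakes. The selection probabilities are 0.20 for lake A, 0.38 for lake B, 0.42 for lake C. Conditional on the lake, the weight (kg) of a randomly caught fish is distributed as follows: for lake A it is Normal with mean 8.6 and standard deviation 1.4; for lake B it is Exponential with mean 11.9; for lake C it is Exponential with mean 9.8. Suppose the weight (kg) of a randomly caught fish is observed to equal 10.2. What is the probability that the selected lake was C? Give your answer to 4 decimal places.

0.2594

Likelihoods f(10.2 | ·): A: 0.148307; B: 0.0356616; C: 0.0360374.
Posterior ∝ prior × likelihood. Numerator for C: 0.42·0.0360374 = 0.0151357.
Normalizing constant: 0.2·0.148307 + 0.38·0.0356616 + 0.42·0.0360374 = 0.0583485.
P(C | observation) = 0.0151357 / 0.0583485 = 0.259402.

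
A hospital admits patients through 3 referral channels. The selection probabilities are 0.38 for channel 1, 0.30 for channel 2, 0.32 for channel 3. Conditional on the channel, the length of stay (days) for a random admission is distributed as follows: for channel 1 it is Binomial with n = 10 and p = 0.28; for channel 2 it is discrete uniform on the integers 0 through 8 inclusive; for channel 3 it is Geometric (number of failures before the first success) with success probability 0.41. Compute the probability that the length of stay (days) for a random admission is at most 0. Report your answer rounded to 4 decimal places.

0.1788

Conditional on each channel, P(X ≤ 0): 1: 0.0374391; 2: 0.111111; 3: 0.41.
By total probability, P(X ≤ 0) = 0.38·0.0374391 + 0.3·0.111111 + 0.32·0.41 = 0.17876.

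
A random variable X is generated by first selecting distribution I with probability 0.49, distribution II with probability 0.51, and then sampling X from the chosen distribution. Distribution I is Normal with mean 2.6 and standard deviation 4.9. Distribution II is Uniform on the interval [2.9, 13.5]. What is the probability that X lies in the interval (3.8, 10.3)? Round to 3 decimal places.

0.482

Conditional on each component, P(3.8 < X < 10.3): I: 0.345226; II: 0.613208.
By total probability, P(3.8 < X < 10.3) = 0.49·0.345226 + 0.51·0.613208 = 0.481897.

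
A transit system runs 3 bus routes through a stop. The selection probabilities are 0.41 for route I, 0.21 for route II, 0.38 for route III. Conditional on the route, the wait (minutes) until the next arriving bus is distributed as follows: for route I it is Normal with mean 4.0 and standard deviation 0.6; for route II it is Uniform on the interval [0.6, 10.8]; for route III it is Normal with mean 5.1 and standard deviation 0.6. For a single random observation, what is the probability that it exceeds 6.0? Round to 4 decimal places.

0.1244

Conditional on each route, P(X > 6.0): I: 0.00042906; II: 0.470588; III: 0.0668072.
By total probability, P(X > 6.0) = 0.41·0.00042906 + 0.21·0.470588 + 0.38·0.0668072 = 0.124386.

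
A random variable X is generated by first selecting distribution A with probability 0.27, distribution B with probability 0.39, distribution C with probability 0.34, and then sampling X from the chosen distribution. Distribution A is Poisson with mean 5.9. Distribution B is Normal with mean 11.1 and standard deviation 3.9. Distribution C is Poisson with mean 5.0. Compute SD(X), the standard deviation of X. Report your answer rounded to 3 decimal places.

4.133

Per component, A: μ=5.9, E[X²]=40.71; B: μ=11.1, E[X²]=138.42; C: μ=5, E[X²]=30.
E[X] = 0.27·5.9 + 0.39·11.1 + 0.34·5 = 7.622.
E[X²] = 0.27·40.71 + 0.39·138.42 + 0.34·30 = 75.1755.
Var(X) = E[X²] − (E[X])² = 75.1755 − 58.0949 = 17.0806.
SD(X) = √17.0806 = 4.13287.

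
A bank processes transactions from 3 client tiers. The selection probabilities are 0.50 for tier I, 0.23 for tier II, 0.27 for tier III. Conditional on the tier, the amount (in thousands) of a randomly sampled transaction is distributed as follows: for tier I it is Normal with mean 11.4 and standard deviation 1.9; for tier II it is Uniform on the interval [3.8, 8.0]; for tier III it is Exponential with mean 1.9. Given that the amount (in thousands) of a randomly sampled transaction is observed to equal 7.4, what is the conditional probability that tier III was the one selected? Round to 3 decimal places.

Likelihoods f(7.4 | ·): I: 0.0228945; II: 0.238095; III: 0.0107099.
Posterior ∝ prior × likelihood. Numerator for III: 0.27·0.0107099 = 0.00289166.
Normalizing constant: 0.5·0.0228945 + 0.23·0.238095 + 0.27·0.0107099 = 0.0691008.
P(III | observation) = 0.00289166 / 0.0691008 = 0.041847.

0.042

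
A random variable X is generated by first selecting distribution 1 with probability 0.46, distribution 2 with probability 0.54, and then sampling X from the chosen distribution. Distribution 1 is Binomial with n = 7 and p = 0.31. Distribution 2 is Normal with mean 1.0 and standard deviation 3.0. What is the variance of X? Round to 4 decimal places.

5.8888

Per component, 1: μ=2.17, E[X²]=6.2062; 2: μ=1, E[X²]=10.
E[X] = 0.46·2.17 + 0.54·1 = 1.5382.
E[X²] = 0.46·6.2062 + 0.54·10 = 8.25485.
Var(X) = E[X²] − (E[X])² = 8.25485 − 2.36606 = 5.88879.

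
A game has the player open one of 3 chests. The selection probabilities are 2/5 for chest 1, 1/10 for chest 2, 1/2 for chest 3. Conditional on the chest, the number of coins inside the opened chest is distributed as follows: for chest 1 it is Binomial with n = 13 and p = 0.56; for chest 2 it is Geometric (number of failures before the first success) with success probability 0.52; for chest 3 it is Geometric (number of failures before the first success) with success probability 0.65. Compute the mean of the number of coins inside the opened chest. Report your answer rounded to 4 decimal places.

3.2735

Component means — 1: 7.28; 2: 0.923077; 3: 0.538462.
E[X] = 0.4·7.28 + 0.1·0.923077 + 0.5·0.538462 = 3.27354.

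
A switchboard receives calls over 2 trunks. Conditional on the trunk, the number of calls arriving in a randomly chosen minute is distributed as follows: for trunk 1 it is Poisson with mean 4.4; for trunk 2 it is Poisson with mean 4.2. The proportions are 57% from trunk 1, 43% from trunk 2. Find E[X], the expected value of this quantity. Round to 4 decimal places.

4.3140

Component means — 1: 4.4; 2: 4.2.
E[X] = 0.57·4.4 + 0.43·4.2 = 4.314.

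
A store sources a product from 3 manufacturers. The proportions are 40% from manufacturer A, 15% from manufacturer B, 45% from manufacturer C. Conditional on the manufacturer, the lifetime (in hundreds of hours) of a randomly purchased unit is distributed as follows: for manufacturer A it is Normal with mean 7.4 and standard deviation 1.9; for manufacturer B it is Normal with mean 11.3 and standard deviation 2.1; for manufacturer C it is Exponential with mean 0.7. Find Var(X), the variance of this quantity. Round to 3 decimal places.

Per component, A: μ=7.4, E[X²]=58.37; B: μ=11.3, E[X²]=132.1; C: μ=0.7, E[X²]=0.98.
E[X] = 0.4·7.4 + 0.15·11.3 + 0.45·0.7 = 4.97.
E[X²] = 0.4·58.37 + 0.15·132.1 + 0.45·0.98 = 43.604.
Var(X) = E[X²] − (E[X])² = 43.604 − 24.7009 = 18.9031.

18.903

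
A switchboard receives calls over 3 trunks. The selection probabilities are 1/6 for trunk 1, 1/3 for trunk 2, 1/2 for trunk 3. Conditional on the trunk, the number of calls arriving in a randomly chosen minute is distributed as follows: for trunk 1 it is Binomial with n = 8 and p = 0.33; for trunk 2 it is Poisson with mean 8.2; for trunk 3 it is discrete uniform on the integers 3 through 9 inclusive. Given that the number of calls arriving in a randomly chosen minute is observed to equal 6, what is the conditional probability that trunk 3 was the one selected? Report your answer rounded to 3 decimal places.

Likelihoods P(X=6 | ·): 1: 0.0162327; 2: 0.115967; 3: 0.142857.
Posterior ∝ prior × likelihood. Numerator for 3: 0.5·0.142857 = 0.0714286.
Normalizing constant: 0.166667·0.0162327 + 0.333333·0.115967 + 0.5·0.142857 = 0.11279.
P(3 | observation) = 0.0714286 / 0.11279 = 0.633289.

0.633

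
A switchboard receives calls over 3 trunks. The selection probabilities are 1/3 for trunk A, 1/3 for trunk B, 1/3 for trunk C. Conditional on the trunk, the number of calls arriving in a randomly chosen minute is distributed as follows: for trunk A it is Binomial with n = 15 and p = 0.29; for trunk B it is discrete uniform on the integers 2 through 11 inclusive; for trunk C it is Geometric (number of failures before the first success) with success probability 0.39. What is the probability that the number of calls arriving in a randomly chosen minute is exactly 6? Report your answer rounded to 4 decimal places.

0.0855

Conditional on each trunk, P(X = 6): A: 0.136495; B: 0.1; C: 0.0200929.
By total probability, P(X = 6) = 0.333333·0.136495 + 0.333333·0.1 + 0.333333·0.0200929 = 0.0855294.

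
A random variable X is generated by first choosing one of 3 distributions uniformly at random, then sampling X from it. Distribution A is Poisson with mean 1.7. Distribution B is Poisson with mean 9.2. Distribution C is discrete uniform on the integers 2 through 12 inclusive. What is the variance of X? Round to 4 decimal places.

16.8756

Per component, A: μ=1.7, E[X²]=4.59; B: μ=9.2, E[X²]=93.84; C: μ=7, E[X²]=59.
E[X] = 0.333333·1.7 + 0.333333·9.2 + 0.333333·7 = 5.96667.
E[X²] = 0.333333·4.59 + 0.333333·93.84 + 0.333333·59 = 52.4767.
Var(X) = E[X²] − (E[X])² = 52.4767 − 35.6011 = 16.8756.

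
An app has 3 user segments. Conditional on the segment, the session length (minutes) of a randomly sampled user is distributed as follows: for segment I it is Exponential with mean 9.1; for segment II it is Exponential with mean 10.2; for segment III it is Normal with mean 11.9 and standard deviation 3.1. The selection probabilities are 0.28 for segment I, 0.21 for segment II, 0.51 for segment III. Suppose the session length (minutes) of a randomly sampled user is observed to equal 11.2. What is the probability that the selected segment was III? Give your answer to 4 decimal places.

0.8014

Likelihoods f(11.2 | ·): I: 0.0320954; II: 0.0326985; III: 0.125452.
Posterior ∝ prior × likelihood. Numerator for III: 0.51·0.125452 = 0.0639803.
Normalizing constant: 0.28·0.0320954 + 0.21·0.0326985 + 0.51·0.125452 = 0.0798337.
P(III | observation) = 0.0639803 / 0.0798337 = 0.80142.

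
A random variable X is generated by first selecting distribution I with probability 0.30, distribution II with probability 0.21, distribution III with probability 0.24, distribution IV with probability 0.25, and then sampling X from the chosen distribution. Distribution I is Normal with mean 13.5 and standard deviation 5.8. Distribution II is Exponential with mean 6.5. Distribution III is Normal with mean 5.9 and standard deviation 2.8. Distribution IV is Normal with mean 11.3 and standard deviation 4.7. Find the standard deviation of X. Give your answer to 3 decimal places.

Per component, I: μ=13.5, E[X²]=215.89; II: μ=6.5, E[X²]=84.5; III: μ=5.9, E[X²]=42.65; IV: μ=11.3, E[X²]=149.78.
E[X] = 0.3·13.5 + 0.21·6.5 + 0.24·5.9 + 0.25·11.3 = 9.656.
E[X²] = 0.3·215.89 + 0.21·84.5 + 0.24·42.65 + 0.25·149.78 = 130.193.
Var(X) = E[X²] − (E[X])² = 130.193 − 93.2383 = 36.9547.
SD(X) = √36.9547 = 6.07903.

6.079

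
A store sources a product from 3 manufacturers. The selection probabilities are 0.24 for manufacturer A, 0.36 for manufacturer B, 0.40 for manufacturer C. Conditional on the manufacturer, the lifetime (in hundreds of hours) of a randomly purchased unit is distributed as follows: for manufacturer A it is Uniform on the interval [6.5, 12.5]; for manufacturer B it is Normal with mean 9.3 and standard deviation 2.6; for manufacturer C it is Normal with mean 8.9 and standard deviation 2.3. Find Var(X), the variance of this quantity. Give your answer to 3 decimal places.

Per component, A: μ=9.5, E[X²]=93.25; B: μ=9.3, E[X²]=93.25; C: μ=8.9, E[X²]=84.5.
E[X] = 0.24·9.5 + 0.36·9.3 + 0.4·8.9 = 9.188.
E[X²] = 0.24·93.25 + 0.36·93.25 + 0.4·84.5 = 89.75.
Var(X) = E[X²] − (E[X])² = 89.75 − 84.4193 = 5.33066.

5.331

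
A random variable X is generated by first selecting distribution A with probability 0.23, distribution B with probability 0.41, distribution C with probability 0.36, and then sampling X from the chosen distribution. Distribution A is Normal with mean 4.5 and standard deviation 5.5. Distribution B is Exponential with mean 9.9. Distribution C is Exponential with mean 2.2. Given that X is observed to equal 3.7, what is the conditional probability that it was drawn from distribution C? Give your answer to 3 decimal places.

0.403

Likelihoods f(3.7 | ·): A: 0.0717717; B: 0.0695109; C: 0.0845616.
Posterior ∝ prior × likelihood. Numerator for C: 0.36·0.0845616 = 0.0304422.
Normalizing constant: 0.23·0.0717717 + 0.41·0.0695109 + 0.36·0.0845616 = 0.0754491.
P(C | observation) = 0.0304422 / 0.0754491 = 0.403479.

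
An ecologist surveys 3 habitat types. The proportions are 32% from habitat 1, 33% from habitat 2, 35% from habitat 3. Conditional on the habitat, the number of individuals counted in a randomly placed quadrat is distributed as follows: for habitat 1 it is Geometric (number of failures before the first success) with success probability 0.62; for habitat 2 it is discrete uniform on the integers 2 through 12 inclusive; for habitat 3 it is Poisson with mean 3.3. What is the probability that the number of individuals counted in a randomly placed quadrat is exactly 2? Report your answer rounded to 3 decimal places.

Conditional on each habitat, P(X = 2): 1: 0.089528; 2: 0.0909091; 3: 0.200829.
By total probability, P(X = 2) = 0.32·0.089528 + 0.33·0.0909091 + 0.35·0.200829 = 0.128939.

0.129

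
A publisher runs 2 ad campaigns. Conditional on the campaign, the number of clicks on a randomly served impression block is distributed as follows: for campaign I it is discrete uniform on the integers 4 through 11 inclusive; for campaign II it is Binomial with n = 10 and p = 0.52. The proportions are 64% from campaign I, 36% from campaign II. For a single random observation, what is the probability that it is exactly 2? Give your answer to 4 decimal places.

Conditional on each campaign, P(X = 2): I: 0; II: 0.0342885.
By total probability, P(X = 2) = 0.64·0 + 0.36·0.0342885 = 0.0123439.

0.0123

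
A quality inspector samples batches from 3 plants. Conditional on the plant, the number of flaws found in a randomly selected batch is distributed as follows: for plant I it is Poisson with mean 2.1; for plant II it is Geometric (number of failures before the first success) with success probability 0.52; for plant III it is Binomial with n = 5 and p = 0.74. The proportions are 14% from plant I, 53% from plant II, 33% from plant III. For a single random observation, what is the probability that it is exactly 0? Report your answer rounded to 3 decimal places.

0.293

Conditional on each plant, P(X = 0): I: 0.122456; II: 0.52; III: 0.00118814.
By total probability, P(X = 0) = 0.14·0.122456 + 0.53·0.52 + 0.33·0.00118814 = 0.293136.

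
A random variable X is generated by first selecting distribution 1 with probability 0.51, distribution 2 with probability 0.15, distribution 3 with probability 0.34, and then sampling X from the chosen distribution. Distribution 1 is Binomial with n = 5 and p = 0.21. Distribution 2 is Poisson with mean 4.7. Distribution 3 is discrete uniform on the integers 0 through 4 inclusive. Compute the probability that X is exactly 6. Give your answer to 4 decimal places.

Conditional on each component, P(X = 6): 1: 0; 2: 0.136167; 3: 0.
By total probability, P(X = 6) = 0.51·0 + 0.15·0.136167 + 0.34·0 = 0.020425.

0.0204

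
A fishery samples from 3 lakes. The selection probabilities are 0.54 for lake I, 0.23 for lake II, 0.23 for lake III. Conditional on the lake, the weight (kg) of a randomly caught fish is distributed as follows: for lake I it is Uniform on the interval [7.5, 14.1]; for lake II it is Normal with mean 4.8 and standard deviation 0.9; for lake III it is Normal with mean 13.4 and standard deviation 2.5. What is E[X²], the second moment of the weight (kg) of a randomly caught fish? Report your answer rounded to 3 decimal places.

113.168

For each component E[X²] = Var + (mean)², giving I: 120.27; II: 23.85; III: 185.81.
Overall E[X²] = 0.54·120.27 + 0.23·23.85 + 0.23·185.81 = 113.168.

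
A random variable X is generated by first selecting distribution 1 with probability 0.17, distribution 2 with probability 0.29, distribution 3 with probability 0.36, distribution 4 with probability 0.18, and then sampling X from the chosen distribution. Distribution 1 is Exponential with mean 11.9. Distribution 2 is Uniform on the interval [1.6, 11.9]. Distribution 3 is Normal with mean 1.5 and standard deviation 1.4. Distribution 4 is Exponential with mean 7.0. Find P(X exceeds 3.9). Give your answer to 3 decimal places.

Conditional on each component, P(X > 3.9): 1: 0.720557; 2: 0.776699; 3: 0.0432381; 4: 0.572843.
By total probability, P(X > 3.9) = 0.17·0.720557 + 0.29·0.776699 + 0.36·0.0432381 + 0.18·0.572843 = 0.466415.

0.466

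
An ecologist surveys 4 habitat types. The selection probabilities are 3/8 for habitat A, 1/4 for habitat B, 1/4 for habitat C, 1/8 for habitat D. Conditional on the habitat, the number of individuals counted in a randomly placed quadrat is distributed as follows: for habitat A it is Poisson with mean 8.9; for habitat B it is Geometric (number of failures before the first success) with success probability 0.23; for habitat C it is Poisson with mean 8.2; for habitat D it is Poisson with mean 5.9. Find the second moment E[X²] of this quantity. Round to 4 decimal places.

63.4309

For each component E[X²] = Var + (mean)², giving A: 88.11; B: 25.7637; C: 75.44; D: 40.71.
Overall E[X²] = 0.375·88.11 + 0.25·25.7637 + 0.25·75.44 + 0.125·40.71 = 63.4309.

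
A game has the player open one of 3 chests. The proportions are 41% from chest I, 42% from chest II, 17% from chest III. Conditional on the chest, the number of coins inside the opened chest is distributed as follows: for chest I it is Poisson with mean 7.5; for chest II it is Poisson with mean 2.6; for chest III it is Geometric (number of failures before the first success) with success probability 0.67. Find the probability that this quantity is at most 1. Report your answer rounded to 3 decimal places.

Conditional on each chest, P(X ≤ 1): I: 0.00470122; II: 0.267385; III: 0.8911.
By total probability, P(X ≤ 1) = 0.41·0.00470122 + 0.42·0.267385 + 0.17·0.8911 = 0.265716.

0.266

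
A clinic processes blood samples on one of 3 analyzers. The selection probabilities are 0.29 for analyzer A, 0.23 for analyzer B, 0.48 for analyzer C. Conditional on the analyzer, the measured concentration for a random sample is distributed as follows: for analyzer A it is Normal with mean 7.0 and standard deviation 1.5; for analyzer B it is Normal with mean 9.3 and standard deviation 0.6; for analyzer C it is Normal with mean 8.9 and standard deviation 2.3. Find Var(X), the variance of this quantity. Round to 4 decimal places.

Per component, A: μ=7, E[X²]=51.25; B: μ=9.3, E[X²]=86.85; C: μ=8.9, E[X²]=84.5.
E[X] = 0.29·7 + 0.23·9.3 + 0.48·8.9 = 8.441.
E[X²] = 0.29·51.25 + 0.23·86.85 + 0.48·84.5 = 75.398.
Var(X) = E[X²] − (E[X])² = 75.398 − 71.2505 = 4.14752.

4.1475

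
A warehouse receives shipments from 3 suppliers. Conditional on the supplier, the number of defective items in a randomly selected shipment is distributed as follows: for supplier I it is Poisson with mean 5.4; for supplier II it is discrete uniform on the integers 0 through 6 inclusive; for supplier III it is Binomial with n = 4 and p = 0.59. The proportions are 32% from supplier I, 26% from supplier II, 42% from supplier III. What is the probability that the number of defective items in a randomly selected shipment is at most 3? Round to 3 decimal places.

Conditional on each supplier, P(X ≤ 3): I: 0.213291; II: 0.571429; III: 0.878826.
By total probability, P(X ≤ 3) = 0.32·0.213291 + 0.26·0.571429 + 0.42·0.878826 = 0.585932.

0.586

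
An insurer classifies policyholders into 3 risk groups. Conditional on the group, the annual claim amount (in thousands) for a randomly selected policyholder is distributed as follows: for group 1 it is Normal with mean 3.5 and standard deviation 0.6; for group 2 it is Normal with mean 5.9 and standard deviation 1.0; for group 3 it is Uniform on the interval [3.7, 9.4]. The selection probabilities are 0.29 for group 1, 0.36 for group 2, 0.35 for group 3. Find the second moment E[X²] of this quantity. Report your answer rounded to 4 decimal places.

32.5120

For each component E[X²] = Var + (mean)², giving 1: 12.61; 2: 35.81; 3: 45.61.
Overall E[X²] = 0.29·12.61 + 0.36·35.81 + 0.35·45.61 = 32.512.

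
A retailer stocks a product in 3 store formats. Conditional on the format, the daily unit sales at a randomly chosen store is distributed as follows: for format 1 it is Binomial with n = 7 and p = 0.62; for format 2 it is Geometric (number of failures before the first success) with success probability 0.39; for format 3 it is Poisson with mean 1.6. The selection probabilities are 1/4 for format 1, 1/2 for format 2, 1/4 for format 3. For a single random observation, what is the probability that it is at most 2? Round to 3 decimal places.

Conditional on each format, P(X ≤ 2): 1: 0.0781734; 2: 0.773019; 3: 0.783358.
By total probability, P(X ≤ 2) = 0.25·0.0781734 + 0.5·0.773019 + 0.25·0.783358 = 0.601892.

0.602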